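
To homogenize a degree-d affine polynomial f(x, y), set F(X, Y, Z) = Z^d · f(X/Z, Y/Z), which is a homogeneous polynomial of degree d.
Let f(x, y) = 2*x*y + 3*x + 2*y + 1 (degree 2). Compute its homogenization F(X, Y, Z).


F(X, Y, Z) = 2*X*Y + 3*X*Z + 2*Y*Z + Z**2

deg(f) = 2.
Substitute x = X/Z, y = Y/Z into f, then multiply by Z^2.
  monomial 2·x^1·y^1 ↦ 2·X^1·Y^1·Z^0.
  monomial 3·x^1·y^0 ↦ 3·X^1·Y^0·Z^1.
  monomial 2·x^0·y^1 ↦ 2·X^0·Y^1·Z^1.
  monomial 1·x^0·y^0 ↦ 1·X^0·Y^0·Z^2.
Collecting: F(X, Y, Z) = 2*X*Y + 3*X*Z + 2*Y*Z + Z**2.


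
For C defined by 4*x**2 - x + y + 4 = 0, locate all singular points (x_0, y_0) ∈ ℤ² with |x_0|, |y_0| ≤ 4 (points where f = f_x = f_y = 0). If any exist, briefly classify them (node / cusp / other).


No singular points in the scanned grid; C is smooth there.

Compute partial derivatives:
  f_x = 8*x - 1.
  f_y = 1.
f_y = 1 is a nonzero constant, so f_y never vanishes: no point (x, y) can satisfy f = f_x = f_y = 0. In particular no (x, y) ∈ {−4, ..., 4}² is singular; the curve is smooth.


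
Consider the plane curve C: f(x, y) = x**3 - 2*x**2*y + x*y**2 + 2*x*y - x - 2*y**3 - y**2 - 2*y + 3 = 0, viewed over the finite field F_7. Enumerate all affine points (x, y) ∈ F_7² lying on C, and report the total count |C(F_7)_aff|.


Affine F_7-points: {(0, 2), (1, 4), (1, 6), (4, 0), (4, 2), (4, 3), (5, 3), (6, 1)}; count = 8.

For each of the 49 pairs (x, y) ∈ F_7², evaluate f(x, y) mod 7. Record the zeros.
  x = 0: [0↦3, 1↦5, 2↦0, 3↦4, 4↦5, 5↦5, 6↦6]  zeros at y ∈ {2}
  x = 1: [0↦3, 1↦6, 2↦4, 3↦6, 4↦0, 5↦2, 6↦0]  zeros at y ∈ {4, 6}
  x = 2: [0↦2, 1↦2, 2↦6, 3↦2, 4↦6, 5↦6, 6↦4]  zeros at y ∈ ∅
  x = 3: [0↦6, 1↦6, 2↦5, 3↦5, 4↦1, 5↦2, 6↦3]  zeros at y ∈ ∅
  x = 4: [0↦0, 1↦3, 2↦0, 3↦0, 4↦5, 5↦3, 6↦3]  zeros at y ∈ {0, 2, 3}
  x = 5: [0↦4, 1↦6, 2↦4, 3↦0, 4↦3, 5↦1, 6↦3]  zeros at y ∈ {3}
  x = 6: [0↦3, 1↦0, 2↦2, 3↦4, 4↦1, 5↦2, 6↦2]  zeros at y ∈ {1}
Collecting zeros: affine points = {(0, 2), (1, 4), (1, 6), (4, 0), (4, 2), (4, 3), (5, 3), (6, 1)}.
Total count |C(F_7)_aff| = 8.


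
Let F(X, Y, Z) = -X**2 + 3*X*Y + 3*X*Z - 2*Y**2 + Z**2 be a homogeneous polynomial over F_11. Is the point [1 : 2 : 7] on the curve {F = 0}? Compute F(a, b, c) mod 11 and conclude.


F(1,2,7) ≡ 1 (mod 11); P is NOT on the curve.

Evaluate F(1, 2, 7) term-by-term (mod 11).
  -X**2 ↦ -1·1·1·1 = -1
  3*X*Y ↦ 3·1·2·1 = 6
  3*X*Z ↦ 3·1·1·7 = 21
  -2*Y**2 ↦ -2·1·4·1 = -8
  Z**2 ↦ 1·1·1·49 = 49
Sum: F(1, 2, 7) = (-1) + (6) + (21) + (-8) + (49) = 67.
Reducing mod 11: 67 ≡ 1 (mod 11).
Since F(a, b, c) ≡ 1 ≠ 0 (mod 11), P does NOT lie on the curve.


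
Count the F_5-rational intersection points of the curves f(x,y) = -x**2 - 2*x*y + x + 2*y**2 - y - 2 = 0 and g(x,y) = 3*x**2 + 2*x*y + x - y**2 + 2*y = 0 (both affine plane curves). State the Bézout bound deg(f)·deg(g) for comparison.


Common zeros: ∅; count = 0; Bézout bound = 4.

deg(f) = 2, deg(g) = 2, so Bézout bound = 4.
Scan x ∈ F_5. For each x, list the y ∈ F_5 with f(x, y) ≡ 0 and those with g(x, y) ≡ 0 (mod 5); the common zeros in that column are the intersection.
  x = 0: f ≡ 0 at y ∈ ∅; g ≡ 0 at y ∈ {0, 2}; common: ∅.
  x = 1: f ≡ 0 at y ∈ {2}; g ≡ 0 at y ∈ ∅; common: ∅.
  x = 2: f ≡ 0 at y ∈ ∅; g ≡ 0 at y ∈ ∅; common: ∅.
  x = 3: f ≡ 0 at y ∈ ∅; g ≡ 0 at y ∈ {0, 3}; common: ∅.
  x = 4: f ≡ 0 at y ∈ ∅; g ≡ 0 at y ∈ ∅; common: ∅.
Collecting: common zeros = ∅, so the count is 0.
Comparison with the Bézout bound: 0 ≤ 4 = deg(f)·deg(g), as expected for curves with no common component (the affine F_5-count falls short of the bound because intersections may lie at infinity, over extension fields, or carry multiplicity).


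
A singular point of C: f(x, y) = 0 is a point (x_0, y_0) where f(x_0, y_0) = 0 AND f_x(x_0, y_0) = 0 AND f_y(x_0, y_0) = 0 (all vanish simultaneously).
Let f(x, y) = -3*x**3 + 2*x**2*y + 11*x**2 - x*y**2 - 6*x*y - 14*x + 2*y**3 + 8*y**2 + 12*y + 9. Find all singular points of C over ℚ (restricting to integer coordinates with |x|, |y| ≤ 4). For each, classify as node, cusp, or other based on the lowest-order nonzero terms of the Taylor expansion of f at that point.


Singular points: {(1, -1)}; classification: cusp.

Compute partial derivatives:
  f_x = -9*x**2 + 4*x*y + 22*x - y**2 - 6*y - 14.
  f_y = 2*x**2 - 2*x*y - 6*x + 6*y**2 + 16*y + 12.
Scan x_0 ∈ {−4, ..., 4}. For each x_0, f_y(x_0, y) is a polynomial in y; find its integer roots y ∈ {−4, ..., 4}, then test f_x and f at those candidates.
  x = -4: f_y(-4, y) = 6*y**2 + 24*y + 68; no integer root y with |y| ≤ 4.
  x = -3: f_y(-3, y) = 6*y**2 + 22*y + 48; no integer root y with |y| ≤ 4.
  x = -2: f_y(-2, y) = 6*y**2 + 20*y + 32; no integer root y with |y| ≤ 4.
  x = -1: f_y(-1, y) = 6*y**2 + 18*y + 20; no integer root y with |y| ≤ 4.
  x = 0: f_y(0, y) = 6*y**2 + 16*y + 12; no integer root y with |y| ≤ 4.
  x = 1: f_y(1, y) = 6*y**2 + 14*y + 8; vanishes at y ∈ {-1}. (1, -1): f_x = 0, f = 0 — SINGULAR.
  x = 2: f_y(2, y) = 6*y**2 + 12*y + 8; no integer root y with |y| ≤ 4.
  x = 3: f_y(3, y) = 6*y**2 + 10*y + 12; no integer root y with |y| ≤ 4.
  x = 4: f_y(4, y) = 6*y**2 + 8*y + 20; no integer root y with |y| ≤ 4.
Only singular point on the grid: (1, -1).
Classify: substitute x = 1 + u, y = -1 + v and expand: f = -3*u**3 + 2*u**2*v - u*v**2 + 2*v**3 + v**2.
No constant or linear terms (consistent with a singular point). Quadratic part: v**2. Cubic part: -3*u**3 + 2*u**2*v - u*v**2 + 2*v**3.
The quadratic part v**2 is a perfect square, so there is a single (double) tangent line v = 0, i.e. y = -1. Restricting the cubic part to that line (v = 0) leaves -3*u**3 ≠ 0, so f is not divisible by v and the branch is v² ≈ 3*u**3 to lowest order — this is a cusp.
Classification: cusp.


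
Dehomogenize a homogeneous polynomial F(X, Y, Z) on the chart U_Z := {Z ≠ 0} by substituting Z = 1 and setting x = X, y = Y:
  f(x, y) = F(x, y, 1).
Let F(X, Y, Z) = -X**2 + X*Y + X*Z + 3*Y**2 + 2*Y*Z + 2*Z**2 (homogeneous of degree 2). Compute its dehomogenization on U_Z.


f(x, y) = -x**2 + x*y + x + 3*y**2 + 2*y + 2

On U_Z we set Z = 1. Each monomial c·X^i·Y^j·Z^k in F becomes c·x^i·y^j·1^k = c·x^i·y^j.
Substituting Z = 1: F(X, Y, 1) = -x**2 + x*y + x + 3*y**2 + 2*y + 2.
Note: deg(f) ≤ deg(F) = 2; strict inequality happens when F is divisible by Z (lost terms).


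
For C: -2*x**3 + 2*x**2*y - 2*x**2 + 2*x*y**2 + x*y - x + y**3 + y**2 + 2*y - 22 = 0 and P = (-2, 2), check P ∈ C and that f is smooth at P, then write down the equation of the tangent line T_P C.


Tangent line at P: -23*x + 8*y - 62 = 0.

Step 1: f(-2, 2) = 0, so P lies on C.
Step 2: partial derivatives
  f_x(x, y) = -6*x**2 + 4*x*y - 4*x + 2*y**2 + y - 1, f_y(x, y) = 2*x**2 + 4*x*y + x + 3*y**2 + 2*y + 2.
  f_x(P) = -23, f_y(P) = 8 (gradient nonzero, so P is smooth).
Step 3: tangent line at P: -23·(x − -2) + 8·(y − 2) = 0.
Expanding: -23*x + 8*y - 62 = 0.


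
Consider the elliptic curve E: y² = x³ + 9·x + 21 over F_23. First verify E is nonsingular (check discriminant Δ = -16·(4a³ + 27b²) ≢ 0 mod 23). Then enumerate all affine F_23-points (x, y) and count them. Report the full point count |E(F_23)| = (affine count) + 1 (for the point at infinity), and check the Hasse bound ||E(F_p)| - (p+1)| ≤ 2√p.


Affine points = {(1, 10), (1, 13), (2, 1), (2, 22), (3, 11), (3, 12), (4, 11), (4, 12), (7, 6), (7, 17), (9, 7), (9, 16), (11, 5), (11, 18), (13, 9), (13, 14), (14, 4), (14, 19), (15, 9), (15, 14), (16, 11), (16, 12), (17, 2), (17, 21), (18, 9), (18, 14), (19, 6), (19, 17), (20, 6), (20, 17), (21, 8), (21, 15)}; affine count = 32; |E(F_23)| = 33.

Discriminant check: Δ ∝ 4a³ + 27b² = 4·9³ + 27·21² = 4·729 + 27·441 ≡ 11 (mod 23). Nonzero ⇒ E is nonsingular.
For each x ∈ F_23, compute rhs = x³ + 9·x + 21 mod 23, then count y ∈ F_23 with y² ≡ rhs.
  x = 0: rhs = 21, matching y values: none (0 points).
  x = 1: rhs = 8, matching y values: 10, 13 (2 points).
  x = 2: rhs = 1, matching y values: 1, 22 (2 points).
  x = 3: rhs = 6, matching y values: 11, 12 (2 points).
  x = 4: rhs = 6, matching y values: 11, 12 (2 points).
  x = 5: rhs = 7, matching y values: none (0 points).
  x = 6: rhs = 15, matching y values: none (0 points).
  x = 7: rhs = 13, matching y values: 6, 17 (2 points).
  x = 8: rhs = 7, matching y values: none (0 points).
  x = 9: rhs = 3, matching y values: 7, 16 (2 points).
  x = 10: rhs = 7, matching y values: none (0 points).
  x = 11: rhs = 2, matching y values: 5, 18 (2 points).
  x = 12: rhs = 17, matching y values: none (0 points).
  x = 13: rhs = 12, matching y values: 9, 14 (2 points).
  x = 14: rhs = 16, matching y values: 4, 19 (2 points).
  x = 15: rhs = 12, matching y values: 9, 14 (2 points).
  x = 16: rhs = 6, matching y values: 11, 12 (2 points).
  x = 17: rhs = 4, matching y values: 2, 21 (2 points).
  x = 18: rhs = 12, matching y values: 9, 14 (2 points).
  x = 19: rhs = 13, matching y values: 6, 17 (2 points).
  x = 20: rhs = 13, matching y values: 6, 17 (2 points).
  x = 21: rhs = 18, matching y values: 8, 15 (2 points).
  x = 22: rhs = 11, matching y values: none (0 points).
Total affine count: 32.
Full point count |E(F_23)| = 32 + 1 = 33.
Hasse bound: |33 − (23+1)| = |9| = 9 ≤ 2√23 ≈ 9.5917 ✓.


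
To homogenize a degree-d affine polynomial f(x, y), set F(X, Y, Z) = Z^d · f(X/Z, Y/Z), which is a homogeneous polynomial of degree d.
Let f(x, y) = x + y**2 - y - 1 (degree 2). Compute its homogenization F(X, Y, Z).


F(X, Y, Z) = X*Z + Y**2 - Y*Z - Z**2

deg(f) = 2.
Substitute x = X/Z, y = Y/Z into f, then multiply by Z^2.
  monomial 1·x^1·y^0 ↦ 1·X^1·Y^0·Z^1.
  monomial 1·x^0·y^2 ↦ 1·X^0·Y^2·Z^0.
  monomial -1·x^0·y^1 ↦ -1·X^0·Y^1·Z^1.
  monomial -1·x^0·y^0 ↦ -1·X^0·Y^0·Z^2.
Collecting: F(X, Y, Z) = X*Z + Y**2 - Y*Z - Z**2.


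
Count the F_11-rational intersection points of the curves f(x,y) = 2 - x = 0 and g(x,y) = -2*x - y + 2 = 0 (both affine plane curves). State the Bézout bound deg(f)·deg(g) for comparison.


Common zeros: {(2, 9)}; count = 1; Bézout bound = 1.

deg(f) = 1, deg(g) = 1, so Bézout bound = 1.
Scan x ∈ F_11. For each x, list the y ∈ F_11 with f(x, y) ≡ 0 and those with g(x, y) ≡ 0 (mod 11); the common zeros in that column are the intersection.
  x = 0: f ≡ 0 at y ∈ ∅; g ≡ 0 at y ∈ {2}; common: ∅.
  x = 1: f ≡ 0 at y ∈ ∅; g ≡ 0 at y ∈ {0}; common: ∅.
  x = 2: f ≡ 0 at y ∈ {0, 1, 2, 3, 4, 5, 6, 7, 8, 9, 10}; g ≡ 0 at y ∈ {9}; common: {9}.
  x = 3: f ≡ 0 at y ∈ ∅; g ≡ 0 at y ∈ {7}; common: ∅.
  x = 4: f ≡ 0 at y ∈ ∅; g ≡ 0 at y ∈ {5}; common: ∅.
  x = 5: f ≡ 0 at y ∈ ∅; g ≡ 0 at y ∈ {3}; common: ∅.
  x = 6: f ≡ 0 at y ∈ ∅; g ≡ 0 at y ∈ {1}; common: ∅.
  x = 7: f ≡ 0 at y ∈ ∅; g ≡ 0 at y ∈ {10}; common: ∅.
  x = 8: f ≡ 0 at y ∈ ∅; g ≡ 0 at y ∈ {8}; common: ∅.
  x = 9: f ≡ 0 at y ∈ ∅; g ≡ 0 at y ∈ {6}; common: ∅.
  x = 10: f ≡ 0 at y ∈ ∅; g ≡ 0 at y ∈ {4}; common: ∅.
Collecting: common zeros = {(2, 9)}, so the count is 1.
Comparison with the Bézout bound: 1 ≤ 1 = deg(f)·deg(g), as expected for curves with no common component (the bound is attained).


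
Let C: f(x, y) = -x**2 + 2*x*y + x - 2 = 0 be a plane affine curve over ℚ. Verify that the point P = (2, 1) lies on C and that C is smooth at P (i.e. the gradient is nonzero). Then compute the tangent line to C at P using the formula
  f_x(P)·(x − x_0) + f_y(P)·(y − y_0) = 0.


Tangent line at P: -x + 4*y - 2 = 0.

Step 1: f(2, 1) = 0, so P lies on C.
Step 2: partial derivatives
  f_x(x, y) = -2*x + 2*y + 1, f_y(x, y) = 2*x.
  f_x(P) = -1, f_y(P) = 4 (gradient nonzero, so P is smooth).
Step 3: tangent line at P: -1·(x − 2) + 4·(y − 1) = 0.
Expanding: -x + 4*y - 2 = 0.


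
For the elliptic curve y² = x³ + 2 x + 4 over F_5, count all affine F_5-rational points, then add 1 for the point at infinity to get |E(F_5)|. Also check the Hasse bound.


Affine points = {(0, 2), (0, 3), (2, 1), (2, 4), (4, 1), (4, 4)}; affine count = 6; |E(F_5)| = 7.

Discriminant check: Δ ∝ 4a³ + 27b² = 4·2³ + 27·4² = 4·8 + 27·16 ≡ 4 (mod 5). Nonzero ⇒ E is nonsingular.
For each x ∈ F_5, compute rhs = x³ + 2·x + 4 mod 5, then count y ∈ F_5 with y² ≡ rhs.
  x = 0: rhs = 4, matching y values: 2, 3 (2 points).
  x = 1: rhs = 2, matching y values: none (0 points).
  x = 2: rhs = 1, matching y values: 1, 4 (2 points).
  x = 3: rhs = 2, matching y values: none (0 points).
  x = 4: rhs = 1, matching y values: 1, 4 (2 points).
Total affine count: 6.
Full point count |E(F_5)| = 6 + 1 = 7.
Hasse bound: |7 − (5+1)| = |1| = 1 ≤ 2√5 ≈ 4.4721 ✓.


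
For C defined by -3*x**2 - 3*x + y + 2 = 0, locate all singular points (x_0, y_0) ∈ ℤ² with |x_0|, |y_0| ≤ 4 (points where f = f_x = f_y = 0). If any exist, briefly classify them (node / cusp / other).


No singular points in the scanned grid; C is smooth there.

Compute partial derivatives:
  f_x = -6*x - 3.
  f_y = 1.
f_y = 1 is a nonzero constant, so f_y never vanishes: no point (x, y) can satisfy f = f_x = f_y = 0. In particular no (x, y) ∈ {−4, ..., 4}² is singular; the curve is smooth.


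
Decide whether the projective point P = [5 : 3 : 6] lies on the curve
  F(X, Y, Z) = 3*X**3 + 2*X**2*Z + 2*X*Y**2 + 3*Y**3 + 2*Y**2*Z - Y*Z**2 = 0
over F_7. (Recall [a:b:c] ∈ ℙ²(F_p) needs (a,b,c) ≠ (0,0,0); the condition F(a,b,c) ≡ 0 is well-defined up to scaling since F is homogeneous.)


F(5,3,6) ≡ 6 (mod 7); P is NOT on the curve.

Evaluate F(5, 3, 6) term-by-term (mod 7).
  3*X**3 ↦ 3·125·1·1 = 375
  2*X**2*Z ↦ 2·25·1·6 = 300
  2*X*Y**2 ↦ 2·5·9·1 = 90
  3*Y**3 ↦ 3·1·27·1 = 81
  2*Y**2*Z ↦ 2·1·9·6 = 108
  -Y*Z**2 ↦ -1·1·3·36 = -108
Sum: F(5, 3, 6) = (375) + (300) + (90) + (81) + (108) + (-108) = 846.
Reducing mod 7: 846 ≡ 6 (mod 7).
Since F(a, b, c) ≡ 6 ≠ 0 (mod 7), P does NOT lie on the curve.


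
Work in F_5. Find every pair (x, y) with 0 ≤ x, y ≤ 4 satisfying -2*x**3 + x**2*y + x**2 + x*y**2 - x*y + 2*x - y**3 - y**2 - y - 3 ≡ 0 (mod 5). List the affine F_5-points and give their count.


Affine F_5-points: {(1, 4), (2, 1), (2, 4)}; count = 3.

For each of the 25 pairs (x, y) ∈ F_5², evaluate f(x, y) mod 5. Record the zeros.
  x = 0: [0↦2, 1↦4, 2↦3, 3↦3, 4↦3]  zeros at y ∈ ∅
  x = 1: [0↦3, 1↦1, 2↦3, 3↦3, 4↦0]  zeros at y ∈ {4}
  x = 2: [0↦4, 1↦0, 2↦2, 3↦4, 4↦0]  zeros at y ∈ {1, 4}
  x = 3: [0↦3, 1↦4, 2↦3, 3↦4, 4↦1]  zeros at y ∈ ∅
  x = 4: [0↦3, 1↦1, 2↦4, 3↦1, 4↦1]  zeros at y ∈ ∅
Collecting zeros: affine points = {(1, 4), (2, 1), (2, 4)}.
Total count |C(F_5)_aff| = 3.


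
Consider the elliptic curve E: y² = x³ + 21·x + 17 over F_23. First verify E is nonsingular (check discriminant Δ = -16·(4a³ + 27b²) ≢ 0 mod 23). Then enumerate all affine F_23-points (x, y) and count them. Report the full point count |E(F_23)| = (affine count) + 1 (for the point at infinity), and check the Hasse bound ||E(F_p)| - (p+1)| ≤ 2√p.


Affine points = {(1, 4), (1, 19), (4, 2), (4, 21), (7, 1), (7, 22), (10, 10), (10, 13), (13, 7), (13, 16), (15, 2), (15, 21), (21, 6), (21, 17), (22, 8), (22, 15)}; affine count = 16; |E(F_23)| = 17.

Discriminant check: Δ ∝ 4a³ + 27b² = 4·21³ + 27·17² = 4·9261 + 27·289 ≡ 20 (mod 23). Nonzero ⇒ E is nonsingular.
For each x ∈ F_23, compute rhs = x³ + 21·x + 17 mod 23, then count y ∈ F_23 with y² ≡ rhs.
  x = 0: rhs = 17, matching y values: none (0 points).
  x = 1: rhs = 16, matching y values: 4, 19 (2 points).
  x = 2: rhs = 21, matching y values: none (0 points).
  x = 3: rhs = 15, matching y values: none (0 points).
  x = 4: rhs = 4, matching y values: 2, 21 (2 points).
  x = 5: rhs = 17, matching y values: none (0 points).
  x = 6: rhs = 14, matching y values: none (0 points).
  x = 7: rhs = 1, matching y values: 1, 22 (2 points).
  x = 8: rhs = 7, matching y values: none (0 points).
  x = 9: rhs = 15, matching y values: none (0 points).
  x = 10: rhs = 8, matching y values: 10, 13 (2 points).
  x = 11: rhs = 15, matching y values: none (0 points).
  x = 12: rhs = 19, matching y values: none (0 points).
  x = 13: rhs = 3, matching y values: 7, 16 (2 points).
  x = 14: rhs = 19, matching y values: none (0 points).
  x = 15: rhs = 4, matching y values: 2, 21 (2 points).
  x = 16: rhs = 10, matching y values: none (0 points).
  x = 17: rhs = 20, matching y values: none (0 points).
  x = 18: rhs = 17, matching y values: none (0 points).
  x = 19: rhs = 7, matching y values: none (0 points).
  x = 20: rhs = 19, matching y values: none (0 points).
  x = 21: rhs = 13, matching y values: 6, 17 (2 points).
  x = 22: rhs = 18, matching y values: 8, 15 (2 points).
Total affine count: 16.
Full point count |E(F_23)| = 16 + 1 = 17.
Hasse bound: |17 − (23+1)| = |-7| = 7 ≤ 2√23 ≈ 9.5917 ✓.


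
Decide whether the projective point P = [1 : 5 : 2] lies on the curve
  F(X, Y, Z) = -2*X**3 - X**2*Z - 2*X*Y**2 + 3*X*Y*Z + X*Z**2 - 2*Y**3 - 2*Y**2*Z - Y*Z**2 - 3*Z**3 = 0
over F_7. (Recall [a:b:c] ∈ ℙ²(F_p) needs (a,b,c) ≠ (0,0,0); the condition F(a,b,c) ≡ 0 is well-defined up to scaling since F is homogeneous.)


F(1,5,2) ≡ 6 (mod 7); P is NOT on the curve.

Evaluate F(1, 5, 2) term-by-term (mod 7).
  -2*X**3 ↦ -2·1·1·1 = -2
  -X**2*Z ↦ -1·1·1·2 = -2
  -2*X*Y**2 ↦ -2·1·25·1 = -50
  3*X*Y*Z ↦ 3·1·5·2 = 30
  X*Z**2 ↦ 1·1·1·4 = 4
  -2*Y**3 ↦ -2·1·125·1 = -250
  -2*Y**2*Z ↦ -2·1·25·2 = -100
  -Y*Z**2 ↦ -1·1·5·4 = -20
  -3*Z**3 ↦ -3·1·1·8 = -24
Sum: F(1, 5, 2) = (-2) + (-2) + (-50) + (30) + (4) + (-250) + (-100) + (-20) + (-24) = -414.
Reducing mod 7: -414 ≡ 6 (mod 7).
Since F(a, b, c) ≡ 6 ≠ 0 (mod 7), P does NOT lie on the curve.


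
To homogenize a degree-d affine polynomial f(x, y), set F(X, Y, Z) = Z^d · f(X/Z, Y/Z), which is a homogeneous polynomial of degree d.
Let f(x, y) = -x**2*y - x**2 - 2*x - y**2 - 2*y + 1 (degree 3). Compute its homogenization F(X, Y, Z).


F(X, Y, Z) = -X**2*Y - X**2*Z - 2*X*Z**2 - Y**2*Z - 2*Y*Z**2 + Z**3

deg(f) = 3.
Substitute x = X/Z, y = Y/Z into f, then multiply by Z^3.
  monomial -1·x^2·y^1 ↦ -1·X^2·Y^1·Z^0.
  monomial -1·x^2·y^0 ↦ -1·X^2·Y^0·Z^1.
  monomial -2·x^1·y^0 ↦ -2·X^1·Y^0·Z^2.
  monomial -1·x^0·y^2 ↦ -1·X^0·Y^2·Z^1.
  monomial -2·x^0·y^1 ↦ -2·X^0·Y^1·Z^2.
  monomial 1·x^0·y^0 ↦ 1·X^0·Y^0·Z^3.
Collecting: F(X, Y, Z) = -X**2*Y - X**2*Z - 2*X*Z**2 - Y**2*Z - 2*Y*Z**2 + Z**3.


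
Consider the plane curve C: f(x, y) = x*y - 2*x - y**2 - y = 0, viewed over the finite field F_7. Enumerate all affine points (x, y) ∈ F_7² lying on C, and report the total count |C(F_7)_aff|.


Affine F_7-points: {(0, 0), (0, 6), (3, 4), (3, 5), (5, 1), (5, 3)}; count = 6.

For each of the 49 pairs (x, y) ∈ F_7², evaluate f(x, y) mod 7. Record the zeros.
  x = 0: [0↦0, 1↦5, 2↦1, 3↦2, 4↦1, 5↦5, 6↦0]  zeros at y ∈ {0, 6}
  x = 1: [0↦5, 1↦4, 2↦1, 3↦3, 4↦3, 5↦1, 6↦4]  zeros at y ∈ ∅
  x = 2: [0↦3, 1↦3, 2↦1, 3↦4, 4↦5, 5↦4, 6↦1]  zeros at y ∈ ∅
  x = 3: [0↦1, 1↦2, 2↦1, 3↦5, 4↦0, 5↦0, 6↦5]  zeros at y ∈ {4, 5}
  x = 4: [0↦6, 1↦1, 2↦1, 3↦6, 4↦2, 5↦3, 6↦2]  zeros at y ∈ ∅
  x = 5: [0↦4, 1↦0, 2↦1, 3↦0, 4↦4, 5↦6, 6↦6]  zeros at y ∈ {1, 3}
  x = 6: [0↦2, 1↦6, 2↦1, 3↦1, 4↦6, 5↦2, 6↦3]  zeros at y ∈ ∅
Collecting zeros: affine points = {(0, 0), (0, 6), (3, 4), (3, 5), (5, 1), (5, 3)}.
Total count |C(F_7)_aff| = 6.


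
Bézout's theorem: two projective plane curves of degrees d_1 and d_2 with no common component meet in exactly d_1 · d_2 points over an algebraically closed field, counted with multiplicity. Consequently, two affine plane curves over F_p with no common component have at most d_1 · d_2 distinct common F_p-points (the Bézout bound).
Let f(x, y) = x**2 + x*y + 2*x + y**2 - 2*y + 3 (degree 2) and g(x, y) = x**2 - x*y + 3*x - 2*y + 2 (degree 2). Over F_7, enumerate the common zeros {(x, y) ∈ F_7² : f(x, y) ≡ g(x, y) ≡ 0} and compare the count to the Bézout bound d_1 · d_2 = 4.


Common zeros: {(5, 1), (5, 3)}; count = 2; Bézout bound = 4.

deg(f) = 2, deg(g) = 2, so Bézout bound = 4.
Scan x ∈ F_7. For each x, list the y ∈ F_7 with f(x, y) ≡ 0 and those with g(x, y) ≡ 0 (mod 7); the common zeros in that column are the intersection.
  x = 0: f ≡ 0 at y ∈ ∅; g ≡ 0 at y ∈ {1}; common: ∅.
  x = 1: f ≡ 0 at y ∈ ∅; g ≡ 0 at y ∈ {2}; common: ∅.
  x = 2: f ≡ 0 at y ∈ ∅; g ≡ 0 at y ∈ {3}; common: ∅.
  x = 3: f ≡ 0 at y ∈ ∅; g ≡ 0 at y ∈ {4}; common: ∅.
  x = 4: f ≡ 0 at y ∈ {2, 3}; g ≡ 0 at y ∈ {5}; common: ∅.
  x = 5: f ≡ 0 at y ∈ {1, 3}; g ≡ 0 at y ∈ {0, 1, 2, 3, 4, 5, 6}; common: {1, 3}.
  x = 6: f ≡ 0 at y ∈ {1, 2}; g ≡ 0 at y ∈ {0}; common: ∅.
Collecting: common zeros = {(5, 1), (5, 3)}, so the count is 2.
Comparison with the Bézout bound: 2 ≤ 4 = deg(f)·deg(g), as expected for curves with no common component (the affine F_7-count falls short of the bound because intersections may lie at infinity, over extension fields, or carry multiplicity).


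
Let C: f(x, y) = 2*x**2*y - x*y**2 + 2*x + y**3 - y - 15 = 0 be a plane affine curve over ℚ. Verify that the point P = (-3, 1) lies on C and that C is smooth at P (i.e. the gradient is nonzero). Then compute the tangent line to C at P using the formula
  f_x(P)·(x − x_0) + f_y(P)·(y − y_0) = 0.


Tangent line at P: -11*x + 26*y - 59 = 0.

Step 1: f(-3, 1) = 0, so P lies on C.
Step 2: partial derivatives
  f_x(x, y) = 4*x*y - y**2 + 2, f_y(x, y) = 2*x**2 - 2*x*y + 3*y**2 - 1.
  f_x(P) = -11, f_y(P) = 26 (gradient nonzero, so P is smooth).
Step 3: tangent line at P: -11·(x − -3) + 26·(y − 1) = 0.
Expanding: -11*x + 26*y - 59 = 0.


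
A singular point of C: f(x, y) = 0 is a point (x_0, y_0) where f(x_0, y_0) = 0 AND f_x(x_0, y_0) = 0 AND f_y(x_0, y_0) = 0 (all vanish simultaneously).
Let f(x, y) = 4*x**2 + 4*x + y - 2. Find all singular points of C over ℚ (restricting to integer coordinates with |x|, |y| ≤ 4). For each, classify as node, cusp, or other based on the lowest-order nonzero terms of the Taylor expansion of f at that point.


No singular points in the scanned grid; C is smooth there.

Compute partial derivatives:
  f_x = 8*x + 4.
  f_y = 1.
f_y = 1 is a nonzero constant, so f_y never vanishes: no point (x, y) can satisfy f = f_x = f_y = 0. In particular no (x, y) ∈ {−4, ..., 4}² is singular; the curve is smooth.


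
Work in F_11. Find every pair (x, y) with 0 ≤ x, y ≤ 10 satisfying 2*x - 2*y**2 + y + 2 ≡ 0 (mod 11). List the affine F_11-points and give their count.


Affine F_11-points: {(1, 3), (2, 2), (2, 4), (4, 8), (4, 9), (5, 1), (5, 5), (6, 7), (6, 10), (10, 0), (10, 6)}; count = 11.

For each of the 121 pairs (x, y) ∈ F_11², evaluate f(x, y) mod 11. Record the zeros.
  x = 0: [0↦2, 1↦1, 2↦7, 3↦9, 4↦7, 5↦1, 6↦2, 7↦10, 8↦3, 9↦3, 10↦10]  zeros at y ∈ ∅
  x = 1: [0↦4, 1↦3, 2↦9, 3↦0, 4↦9, 5↦3, 6↦4, 7↦1, 8↦5, 9↦5, 10↦1]  zeros at y ∈ {3}
  x = 2: [0↦6, 1↦5, 2↦0, 3↦2, 4↦0, 5↦5, 6↦6, 7↦3, 8↦7, 9↦7, 10↦3]  zeros at y ∈ {2, 4}
  x = 3: [0↦8, 1↦7, 2↦2, 3↦4, 4↦2, 5↦7, 6↦8, 7↦5, 8↦9, 9↦9, 10↦5]  zeros at y ∈ ∅
  x = 4: [0↦10, 1↦9, 2↦4, 3↦6, 4↦4, 5↦9, 6↦10, 7↦7, 8↦0, 9↦0, 10↦7]  zeros at y ∈ {8, 9}
  x = 5: [0↦1, 1↦0, 2↦6, 3↦8, 4↦6, 5↦0, 6↦1, 7↦9, 8↦2, 9↦2, 10↦9]  zeros at y ∈ {1, 5}
  x = 6: [0↦3, 1↦2, 2↦8, 3↦10, 4↦8, 5↦2, 6↦3, 7↦0, 8↦4, 9↦4, 10↦0]  zeros at y ∈ {7, 10}
  x = 7: [0↦5, 1↦4, 2↦10, 3↦1, 4↦10, 5↦4, 6↦5, 7↦2, 8↦6, 9↦6, 10↦2]  zeros at y ∈ ∅
  x = 8: [0↦7, 1↦6, 2↦1, 3↦3, 4↦1, 5↦6, 6↦7, 7↦4, 8↦8, 9↦8, 10↦4]  zeros at y ∈ ∅
  x = 9: [0↦9, 1↦8, 2↦3, 3↦5, 4↦3, 5↦8, 6↦9, 7↦6, 8↦10, 9↦10, 10↦6]  zeros at y ∈ ∅
  x = 10: [0↦0, 1↦10, 2↦5, 3↦7, 4↦5, 5↦10, 6↦0, 7↦8, 8↦1, 9↦1, 10↦8]  zeros at y ∈ {0, 6}
Collecting zeros: affine points = {(1, 3), (2, 2), (2, 4), (4, 8), (4, 9), (5, 1), (5, 5), (6, 7), (6, 10), (10, 0), (10, 6)}.
Total count |C(F_11)_aff| = 11.


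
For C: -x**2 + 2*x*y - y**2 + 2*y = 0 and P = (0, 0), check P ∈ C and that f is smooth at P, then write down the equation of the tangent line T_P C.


Tangent line at P: 2*y = 0.

Step 1: f(0, 0) = 0, so P lies on C.
Step 2: partial derivatives
  f_x(x, y) = -2*x + 2*y, f_y(x, y) = 2*x - 2*y + 2.
  f_x(P) = 0, f_y(P) = 2 (gradient nonzero, so P is smooth).
Step 3: tangent line at P: 0·(x − 0) + 2·(y − 0) = 0.
Expanding: 2*y = 0.


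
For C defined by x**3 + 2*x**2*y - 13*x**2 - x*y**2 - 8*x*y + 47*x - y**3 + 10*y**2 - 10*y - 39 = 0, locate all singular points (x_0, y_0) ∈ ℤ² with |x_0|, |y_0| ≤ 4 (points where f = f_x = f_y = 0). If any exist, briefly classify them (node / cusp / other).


Singular points: {(3, 2)}; classification: cusp.

Compute partial derivatives:
  f_x = 3*x**2 + 4*x*y - 26*x - y**2 - 8*y + 47.
  f_y = 2*x**2 - 2*x*y - 8*x - 3*y**2 + 20*y - 10.
Scan x_0 ∈ {−4, ..., 4}. For each x_0, f_y(x_0, y) is a polynomial in y; find its integer roots y ∈ {−4, ..., 4}, then test f_x and f at those candidates.
  x = -4: f_y(-4, y) = -3*y**2 + 28*y + 54; no integer root y with |y| ≤ 4.
  x = -3: f_y(-3, y) = -3*y**2 + 26*y + 32; no integer root y with |y| ≤ 4.
  x = -2: f_y(-2, y) = -3*y**2 + 24*y + 14; no integer root y with |y| ≤ 4.
  x = -1: f_y(-1, y) = -3*y**2 + 22*y; vanishes at y ∈ {0}. (-1, 0): f_x = 76 ≠ 0.
  x = 0: f_y(0, y) = -3*y**2 + 20*y - 10; no integer root y with |y| ≤ 4.
  x = 1: f_y(1, y) = -3*y**2 + 18*y - 16; no integer root y with |y| ≤ 4.
  x = 2: f_y(2, y) = -3*y**2 + 16*y - 18; no integer root y with |y| ≤ 4.
  x = 3: f_y(3, y) = -3*y**2 + 14*y - 16; vanishes at y ∈ {2}. (3, 2): f_x = 0, f = 0 — SINGULAR.
  x = 4: f_y(4, y) = -3*y**2 + 12*y - 10; no integer root y with |y| ≤ 4.
Only singular point on the grid: (3, 2).
Classify: substitute x = 3 + u, y = 2 + v and expand: f = u**3 + 2*u**2*v - u*v**2 - v**3 + v**2.
No constant or linear terms (consistent with a singular point). Quadratic part: v**2. Cubic part: u**3 + 2*u**2*v - u*v**2 - v**3.
The quadratic part v**2 is a perfect square, so there is a single (double) tangent line v = 0, i.e. y = 2. Restricting the cubic part to that line (v = 0) leaves u**3 ≠ 0, so f is not divisible by v and the branch is v² ≈ -u**3 to lowest order — this is a cusp.
Classification: cusp.


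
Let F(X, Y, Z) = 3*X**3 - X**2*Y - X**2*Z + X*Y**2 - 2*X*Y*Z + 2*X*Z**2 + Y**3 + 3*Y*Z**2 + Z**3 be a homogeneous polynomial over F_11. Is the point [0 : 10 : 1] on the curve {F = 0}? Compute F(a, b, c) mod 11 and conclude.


F(0,10,1) ≡ 8 (mod 11); P is NOT on the curve.

Evaluate F(0, 10, 1) term-by-term (mod 11).
  3*X**3 ↦ 3·0·1·1 = 0
  -X**2*Y ↦ -1·0·10·1 = 0
  -X**2*Z ↦ -1·0·1·1 = 0
  X*Y**2 ↦ 1·0·100·1 = 0
  -2*X*Y*Z ↦ -2·0·10·1 = 0
  2*X*Z**2 ↦ 2·0·1·1 = 0
  Y**3 ↦ 1·1·1000·1 = 1000
  3*Y*Z**2 ↦ 3·1·10·1 = 30
  Z**3 ↦ 1·1·1·1 = 1
Sum: F(0, 10, 1) = (0) + (0) + (0) + (0) + (0) + (0) + (1000) + (30) + (1) = 1031.
Reducing mod 11: 1031 ≡ 8 (mod 11).
Since F(a, b, c) ≡ 8 ≠ 0 (mod 11), P does NOT lie on the curve.


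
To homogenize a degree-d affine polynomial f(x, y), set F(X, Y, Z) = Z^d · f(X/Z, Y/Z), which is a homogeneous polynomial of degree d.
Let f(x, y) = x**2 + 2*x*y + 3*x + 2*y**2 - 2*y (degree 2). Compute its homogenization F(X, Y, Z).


F(X, Y, Z) = X**2 + 2*X*Y + 3*X*Z + 2*Y**2 - 2*Y*Z

deg(f) = 2.
Substitute x = X/Z, y = Y/Z into f, then multiply by Z^2.
  monomial 1·x^2·y^0 ↦ 1·X^2·Y^0·Z^0.
  monomial 2·x^1·y^1 ↦ 2·X^1·Y^1·Z^0.
  monomial 3·x^1·y^0 ↦ 3·X^1·Y^0·Z^1.
  monomial 2·x^0·y^2 ↦ 2·X^0·Y^2·Z^0.
  monomial -2·x^0·y^1 ↦ -2·X^0·Y^1·Z^1.
Collecting: F(X, Y, Z) = X**2 + 2*X*Y + 3*X*Z + 2*Y**2 - 2*Y*Z.


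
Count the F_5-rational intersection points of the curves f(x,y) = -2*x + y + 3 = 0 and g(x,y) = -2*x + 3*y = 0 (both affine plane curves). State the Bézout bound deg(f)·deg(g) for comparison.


Common zeros: {(1, 4)}; count = 1; Bézout bound = 1.

deg(f) = 1, deg(g) = 1, so Bézout bound = 1.
Scan x ∈ F_5. For each x, list the y ∈ F_5 with f(x, y) ≡ 0 and those with g(x, y) ≡ 0 (mod 5); the common zeros in that column are the intersection.
  x = 0: f ≡ 0 at y ∈ {2}; g ≡ 0 at y ∈ {0}; common: ∅.
  x = 1: f ≡ 0 at y ∈ {4}; g ≡ 0 at y ∈ {4}; common: {4}.
  x = 2: f ≡ 0 at y ∈ {1}; g ≡ 0 at y ∈ {3}; common: ∅.
  x = 3: f ≡ 0 at y ∈ {3}; g ≡ 0 at y ∈ {2}; common: ∅.
  x = 4: f ≡ 0 at y ∈ {0}; g ≡ 0 at y ∈ {1}; common: ∅.
Collecting: common zeros = {(1, 4)}, so the count is 1.
Comparison with the Bézout bound: 1 ≤ 1 = deg(f)·deg(g), as expected for curves with no common component (the bound is attained).


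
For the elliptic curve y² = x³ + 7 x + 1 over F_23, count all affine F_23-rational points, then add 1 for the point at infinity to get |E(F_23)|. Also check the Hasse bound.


Affine points = {(0, 1), (0, 22), (1, 3), (1, 20), (2, 0), (3, 7), (3, 16), (4, 1), (4, 22), (5, 0), (6, 11), (6, 12), (7, 5), (7, 18), (10, 6), (10, 17), (11, 11), (11, 12), (13, 9), (13, 14), (15, 10), (15, 13), (16, 0), (18, 5), (18, 18), (19, 1), (19, 22), (21, 5), (21, 18), (22, 4), (22, 19)}; affine count = 31; |E(F_23)| = 32.

Discriminant check: Δ ∝ 4a³ + 27b² = 4·7³ + 27·1² = 4·343 + 27·1 ≡ 19 (mod 23). Nonzero ⇒ E is nonsingular.
For each x ∈ F_23, compute rhs = x³ + 7·x + 1 mod 23, then count y ∈ F_23 with y² ≡ rhs.
  x = 0: rhs = 1, matching y values: 1, 22 (2 points).
  x = 1: rhs = 9, matching y values: 3, 20 (2 points).
  x = 2: rhs = 0, matching y values: 0 (1 points).
  x = 3: rhs = 3, matching y values: 7, 16 (2 points).
  x = 4: rhs = 1, matching y values: 1, 22 (2 points).
  x = 5: rhs = 0, matching y values: 0 (1 points).
  x = 6: rhs = 6, matching y values: 11, 12 (2 points).
  x = 7: rhs = 2, matching y values: 5, 18 (2 points).
  x = 8: rhs = 17, matching y values: none (0 points).
  x = 9: rhs = 11, matching y values: none (0 points).
  x = 10: rhs = 13, matching y values: 6, 17 (2 points).
  x = 11: rhs = 6, matching y values: 11, 12 (2 points).
  x = 12: rhs = 19, matching y values: none (0 points).
  x = 13: rhs = 12, matching y values: 9, 14 (2 points).
  x = 14: rhs = 14, matching y values: none (0 points).
  x = 15: rhs = 8, matching y values: 10, 13 (2 points).
  x = 16: rhs = 0, matching y values: 0 (1 points).
  x = 17: rhs = 19, matching y values: none (0 points).
  x = 18: rhs = 2, matching y values: 5, 18 (2 points).
  x = 19: rhs = 1, matching y values: 1, 22 (2 points).
  x = 20: rhs = 22, matching y values: none (0 points).
  x = 21: rhs = 2, matching y values: 5, 18 (2 points).
  x = 22: rhs = 16, matching y values: 4, 19 (2 points).
Total affine count: 31.
Full point count |E(F_23)| = 31 + 1 = 32.
Hasse bound: |32 − (23+1)| = |8| = 8 ≤ 2√23 ≈ 9.5917 ✓.


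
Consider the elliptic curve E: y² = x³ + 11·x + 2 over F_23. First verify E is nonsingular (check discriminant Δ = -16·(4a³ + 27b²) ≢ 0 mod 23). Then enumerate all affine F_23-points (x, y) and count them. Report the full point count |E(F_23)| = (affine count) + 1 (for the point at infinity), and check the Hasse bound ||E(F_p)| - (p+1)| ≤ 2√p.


Affine points = {(0, 5), (0, 18), (2, 3), (2, 20), (3, 4), (3, 19), (4, 8), (4, 15), (6, 10), (6, 13), (7, 10), (7, 13), (8, 2), (8, 21), (9, 5), (9, 18), (10, 10), (10, 13), (14, 5), (14, 18), (15, 0), (18, 11), (18, 12), (19, 3), (19, 20), (21, 8), (21, 15), (22, 6), (22, 17)}; affine count = 29; |E(F_23)| = 30.

Discriminant check: Δ ∝ 4a³ + 27b² = 4·11³ + 27·2² = 4·1331 + 27·4 ≡ 4 (mod 23). Nonzero ⇒ E is nonsingular.
For each x ∈ F_23, compute rhs = x³ + 11·x + 2 mod 23, then count y ∈ F_23 with y² ≡ rhs.
  x = 0: rhs = 2, matching y values: 5, 18 (2 points).
  x = 1: rhs = 14, matching y values: none (0 points).
  x = 2: rhs = 9, matching y values: 3, 20 (2 points).
  x = 3: rhs = 16, matching y values: 4, 19 (2 points).
  x = 4: rhs = 18, matching y values: 8, 15 (2 points).
  x = 5: rhs = 21, matching y values: none (0 points).
  x = 6: rhs = 8, matching y values: 10, 13 (2 points).
  x = 7: rhs = 8, matching y values: 10, 13 (2 points).
  x = 8: rhs = 4, matching y values: 2, 21 (2 points).
  x = 9: rhs = 2, matching y values: 5, 18 (2 points).
  x = 10: rhs = 8, matching y values: 10, 13 (2 points).
  x = 11: rhs = 5, matching y values: none (0 points).
  x = 12: rhs = 22, matching y values: none (0 points).
  x = 13: rhs = 19, matching y values: none (0 points).
  x = 14: rhs = 2, matching y values: 5, 18 (2 points).
  x = 15: rhs = 0, matching y values: 0 (1 points).
  x = 16: rhs = 19, matching y values: none (0 points).
  x = 17: rhs = 19, matching y values: none (0 points).
  x = 18: rhs = 6, matching y values: 11, 12 (2 points).
  x = 19: rhs = 9, matching y values: 3, 20 (2 points).
  x = 20: rhs = 11, matching y values: none (0 points).
  x = 21: rhs = 18, matching y values: 8, 15 (2 points).
  x = 22: rhs = 13, matching y values: 6, 17 (2 points).
Total affine count: 29.
Full point count |E(F_23)| = 29 + 1 = 30.
Hasse bound: |30 − (23+1)| = |6| = 6 ≤ 2√23 ≈ 9.5917 ✓.


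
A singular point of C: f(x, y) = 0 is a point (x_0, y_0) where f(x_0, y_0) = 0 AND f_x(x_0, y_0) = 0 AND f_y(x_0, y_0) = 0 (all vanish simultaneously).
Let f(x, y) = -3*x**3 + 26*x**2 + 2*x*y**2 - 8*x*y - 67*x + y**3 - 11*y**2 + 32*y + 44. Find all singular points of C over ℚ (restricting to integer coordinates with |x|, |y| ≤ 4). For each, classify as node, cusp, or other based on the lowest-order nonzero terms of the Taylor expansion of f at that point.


Singular points: {(3, 2)}; classification: node.

Compute partial derivatives:
  f_x = -9*x**2 + 52*x + 2*y**2 - 8*y - 67.
  f_y = 4*x*y - 8*x + 3*y**2 - 22*y + 32.
Scan x_0 ∈ {−4, ..., 4}. For each x_0, f_y(x_0, y) is a polynomial in y; find its integer roots y ∈ {−4, ..., 4}, then test f_x and f at those candidates.
  x = -4: f_y(-4, y) = 3*y**2 - 38*y + 64; vanishes at y ∈ {2}. (-4, 2): f_x = -427 ≠ 0.
  x = -3: f_y(-3, y) = 3*y**2 - 34*y + 56; vanishes at y ∈ {2}. (-3, 2): f_x = -312 ≠ 0.
  x = -2: f_y(-2, y) = 3*y**2 - 30*y + 48; vanishes at y ∈ {2}. (-2, 2): f_x = -215 ≠ 0.
  x = -1: f_y(-1, y) = 3*y**2 - 26*y + 40; vanishes at y ∈ {2}. (-1, 2): f_x = -136 ≠ 0.
  x = 0: f_y(0, y) = 3*y**2 - 22*y + 32; vanishes at y ∈ {2}. (0, 2): f_x = -75 ≠ 0.
  x = 1: f_y(1, y) = 3*y**2 - 18*y + 24; vanishes at y ∈ {2, 4}. (1, 2): f_x = -32 ≠ 0; (1, 4): f_x = -24 ≠ 0.
  x = 2: f_y(2, y) = 3*y**2 - 14*y + 16; vanishes at y ∈ {2}. (2, 2): f_x = -7 ≠ 0.
  x = 3: f_y(3, y) = 3*y**2 - 10*y + 8; vanishes at y ∈ {2}. (3, 2): f_x = 0, f = 0 — SINGULAR.
  x = 4: f_y(4, y) = 3*y**2 - 6*y; vanishes at y ∈ {0, 2}. (4, 0): f_x = -3 ≠ 0; (4, 2): f_x = -11 ≠ 0.
Only singular point on the grid: (3, 2).
Classify: substitute x = 3 + u, y = 2 + v and expand: f = -3*u**3 - u**2 + 2*u*v**2 + v**3 + v**2.
No constant or linear terms (consistent with a singular point). Quadratic part: -u**2 + v**2. Cubic part: -3*u**3 + 2*u*v**2 + v**3.
The quadratic part v**2 - u**2 = (v − u)(v + u) splits into two distinct linear factors, so there are two distinct tangent lines y − 2 = ±(x − 3) — this is a node (ordinary double point).
Classification: node.


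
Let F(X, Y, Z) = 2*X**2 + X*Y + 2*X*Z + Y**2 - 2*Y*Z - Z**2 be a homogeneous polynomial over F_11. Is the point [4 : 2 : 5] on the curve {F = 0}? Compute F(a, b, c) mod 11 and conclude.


F(4,2,5) ≡ 6 (mod 11); P is NOT on the curve.

Evaluate F(4, 2, 5) term-by-term (mod 11).
  2*X**2 ↦ 2·16·1·1 = 32
  X*Y ↦ 1·4·2·1 = 8
  2*X*Z ↦ 2·4·1·5 = 40
  Y**2 ↦ 1·1·4·1 = 4
  -2*Y*Z ↦ -2·1·2·5 = -20
  -Z**2 ↦ -1·1·1·25 = -25
Sum: F(4, 2, 5) = (32) + (8) + (40) + (4) + (-20) + (-25) = 39.
Reducing mod 11: 39 ≡ 6 (mod 11).
Since F(a, b, c) ≡ 6 ≠ 0 (mod 11), P does NOT lie on the curve.


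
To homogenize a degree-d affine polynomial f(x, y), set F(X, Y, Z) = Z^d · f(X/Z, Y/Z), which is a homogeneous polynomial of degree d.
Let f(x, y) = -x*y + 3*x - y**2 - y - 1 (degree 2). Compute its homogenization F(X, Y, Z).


F(X, Y, Z) = -X*Y + 3*X*Z - Y**2 - Y*Z - Z**2

deg(f) = 2.
Substitute x = X/Z, y = Y/Z into f, then multiply by Z^2.
  monomial -1·x^1·y^1 ↦ -1·X^1·Y^1·Z^0.
  monomial 3·x^1·y^0 ↦ 3·X^1·Y^0·Z^1.
  monomial -1·x^0·y^2 ↦ -1·X^0·Y^2·Z^0.
  monomial -1·x^0·y^1 ↦ -1·X^0·Y^1·Z^1.
  monomial -1·x^0·y^0 ↦ -1·X^0·Y^0·Z^2.
Collecting: F(X, Y, Z) = -X*Y + 3*X*Z - Y**2 - Y*Z - Z**2.


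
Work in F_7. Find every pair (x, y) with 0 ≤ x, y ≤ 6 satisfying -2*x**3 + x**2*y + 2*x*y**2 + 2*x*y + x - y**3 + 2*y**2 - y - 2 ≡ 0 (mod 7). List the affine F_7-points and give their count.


Affine F_7-points: {(0, 3), (1, 6), (2, 2), (4, 0), (5, 5)}; count = 5.

For each of the 49 pairs (x, y) ∈ F_7², evaluate f(x, y) mod 7. Record the zeros.
  x = 0: [0↦5, 1↦5, 2↦3, 3↦0, 4↦4, 5↦2, 6↦2]  zeros at y ∈ {3}
  x = 1: [0↦4, 1↦2, 2↦2, 3↦5, 4↦5, 5↦3, 6↦0]  zeros at y ∈ {6}
  x = 2: [0↦5, 1↦3, 2↦0, 3↦4, 4↦2, 5↦2, 6↦5]  zeros at y ∈ {2}
  x = 3: [0↦3, 1↦3, 2↦6, 3↦6, 4↦4, 5↦1, 6↦5]  zeros at y ∈ ∅
  x = 4: [0↦0, 1↦4, 2↦1, 3↦6, 4↦6, 5↦2, 6↦2]  zeros at y ∈ {0}
  x = 5: [0↦5, 1↦1, 2↦1, 3↦6, 4↦3, 5↦0, 6↦5]  zeros at y ∈ {5}
  x = 6: [0↦6, 1↦3, 2↦1, 3↦1, 4↦4, 5↦4, 6↦2]  zeros at y ∈ ∅
Collecting zeros: affine points = {(0, 3), (1, 6), (2, 2), (4, 0), (5, 5)}.
Total count |C(F_7)_aff| = 5.


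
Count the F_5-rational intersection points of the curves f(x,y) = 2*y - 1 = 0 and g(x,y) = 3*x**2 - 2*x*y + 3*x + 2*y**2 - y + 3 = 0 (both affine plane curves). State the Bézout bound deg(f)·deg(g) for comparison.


Common zeros: ∅; count = 0; Bézout bound = 2.

deg(f) = 1, deg(g) = 2, so Bézout bound = 2.
Scan x ∈ F_5. For each x, list the y ∈ F_5 with f(x, y) ≡ 0 and those with g(x, y) ≡ 0 (mod 5); the common zeros in that column are the intersection.
  x = 0: f ≡ 0 at y ∈ {3}; g ≡ 0 at y ∈ ∅; common: ∅.
  x = 1: f ≡ 0 at y ∈ {3}; g ≡ 0 at y ∈ ∅; common: ∅.
  x = 2: f ≡ 0 at y ∈ {3}; g ≡ 0 at y ∈ ∅; common: ∅.
  x = 3: f ≡ 0 at y ∈ {3}; g ≡ 0 at y ∈ ∅; common: ∅.
  x = 4: f ≡ 0 at y ∈ {3}; g ≡ 0 at y ∈ ∅; common: ∅.
Collecting: common zeros = ∅, so the count is 0.
Comparison with the Bézout bound: 0 ≤ 2 = deg(f)·deg(g), as expected for curves with no common component (the affine F_5-count falls short of the bound because intersections may lie at infinity, over extension fields, or carry multiplicity).


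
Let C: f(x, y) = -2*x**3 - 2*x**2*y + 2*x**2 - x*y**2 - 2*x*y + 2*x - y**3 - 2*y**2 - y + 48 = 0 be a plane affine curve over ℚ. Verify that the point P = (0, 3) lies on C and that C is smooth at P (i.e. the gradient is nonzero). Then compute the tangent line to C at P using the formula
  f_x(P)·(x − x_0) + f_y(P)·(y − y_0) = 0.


Tangent line at P: -13*x - 40*y + 120 = 0.

Step 1: f(0, 3) = 0, so P lies on C.
Step 2: partial derivatives
  f_x(x, y) = -6*x**2 - 4*x*y + 4*x - y**2 - 2*y + 2, f_y(x, y) = -2*x**2 - 2*x*y - 2*x - 3*y**2 - 4*y - 1.
  f_x(P) = -13, f_y(P) = -40 (gradient nonzero, so P is smooth).
Step 3: tangent line at P: -13·(x − 0) + -40·(y − 3) = 0.
Expanding: -13*x - 40*y + 120 = 0.


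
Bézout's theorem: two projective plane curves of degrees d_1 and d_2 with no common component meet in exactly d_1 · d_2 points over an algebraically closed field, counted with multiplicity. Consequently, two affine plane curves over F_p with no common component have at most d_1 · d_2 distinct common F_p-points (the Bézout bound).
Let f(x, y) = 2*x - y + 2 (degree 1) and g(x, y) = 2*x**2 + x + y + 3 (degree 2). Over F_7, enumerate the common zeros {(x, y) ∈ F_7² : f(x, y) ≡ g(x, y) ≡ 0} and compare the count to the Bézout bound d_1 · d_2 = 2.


Common zeros: {(4, 3), (5, 5)}; count = 2; Bézout bound = 2.

deg(f) = 1, deg(g) = 2, so Bézout bound = 2.
Scan x ∈ F_7. For each x, list the y ∈ F_7 with f(x, y) ≡ 0 and those with g(x, y) ≡ 0 (mod 7); the common zeros in that column are the intersection.
  x = 0: f ≡ 0 at y ∈ {2}; g ≡ 0 at y ∈ {4}; common: ∅.
  x = 1: f ≡ 0 at y ∈ {4}; g ≡ 0 at y ∈ {1}; common: ∅.
  x = 2: f ≡ 0 at y ∈ {6}; g ≡ 0 at y ∈ {1}; common: ∅.
  x = 3: f ≡ 0 at y ∈ {1}; g ≡ 0 at y ∈ {4}; common: ∅.
  x = 4: f ≡ 0 at y ∈ {3}; g ≡ 0 at y ∈ {3}; common: {3}.
  x = 5: f ≡ 0 at y ∈ {5}; g ≡ 0 at y ∈ {5}; common: {5}.
  x = 6: f ≡ 0 at y ∈ {0}; g ≡ 0 at y ∈ {3}; common: ∅.
Collecting: common zeros = {(4, 3), (5, 5)}, so the count is 2.
Comparison with the Bézout bound: 2 ≤ 2 = deg(f)·deg(g), as expected for curves with no common component (the bound is attained).
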